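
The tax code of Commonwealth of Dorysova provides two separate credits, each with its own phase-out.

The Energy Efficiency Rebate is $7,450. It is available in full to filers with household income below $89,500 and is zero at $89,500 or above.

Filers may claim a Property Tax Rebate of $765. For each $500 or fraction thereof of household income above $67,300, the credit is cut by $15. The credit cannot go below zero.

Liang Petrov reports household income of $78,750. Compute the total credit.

Energy Efficiency Rebate: $78,750 is below the $89,500 cutoff, so the full $7,450 applies.
Property Tax Rebate: income exceeds $67,300 by $11,450, which is 23 full-or-partial $500 increments; reduction = 23 × $15 = $345, leaving $420.
Total: $7,450 + $420 = $7,870.

$7,870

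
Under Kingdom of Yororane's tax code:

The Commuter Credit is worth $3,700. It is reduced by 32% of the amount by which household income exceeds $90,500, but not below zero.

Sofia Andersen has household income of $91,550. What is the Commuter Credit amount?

Commuter Credit: 32% of the $1,050 excess over $90,500 is $336; credit = $3,700 − $336 = $3,364.

$3,364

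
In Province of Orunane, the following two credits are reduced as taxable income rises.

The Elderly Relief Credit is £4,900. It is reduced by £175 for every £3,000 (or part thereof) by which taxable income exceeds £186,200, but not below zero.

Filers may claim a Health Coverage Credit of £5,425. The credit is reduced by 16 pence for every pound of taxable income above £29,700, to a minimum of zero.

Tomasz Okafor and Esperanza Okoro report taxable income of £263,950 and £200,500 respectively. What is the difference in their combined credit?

Tomasz (£263,950): Elderly Relief Credit: income exceeds £186,200 by £77,750, which is 26 full-or-partial £3,000 increments; reduction = 26 × £175 = £4,550, leaving £350. Health Coverage Credit: 16% of the £234,250 excess over £29,700 is £37,480 ≥ base, so the credit is £0. total £350 + £0 = £350
Esperanza (£200,500): Elderly Relief Credit: income exceeds £186,200 by £14,300, which is 5 full-or-partial £3,000 increments; reduction = 5 × £175 = £875, leaving £4,025. Health Coverage Credit: 16% of the £170,800 excess over £29,700 is £27,328 ≥ base, so the credit is £0. total £4,025 + £0 = £4,025
Difference: |£350 − £4,025| = £3,675.

£3,675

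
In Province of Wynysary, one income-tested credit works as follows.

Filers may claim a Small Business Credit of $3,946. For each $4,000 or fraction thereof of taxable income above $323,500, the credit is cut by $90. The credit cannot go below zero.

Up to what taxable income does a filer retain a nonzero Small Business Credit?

After 43 increments the reduction is 43 × $90 = $3,870, leaving $76; one more increment wipes it out. Increment 43 ends at excess 43 × $4,000 = $172,000, so the highest qualifying income is $323,500 + $172,000 = $495,500.

$495,500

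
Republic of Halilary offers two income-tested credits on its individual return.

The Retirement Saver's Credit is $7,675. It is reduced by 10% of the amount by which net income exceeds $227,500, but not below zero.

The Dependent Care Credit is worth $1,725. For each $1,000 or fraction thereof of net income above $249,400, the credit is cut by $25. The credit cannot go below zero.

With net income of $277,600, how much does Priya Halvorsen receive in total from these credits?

Retirement Saver's Credit: 10% of the $50,100 excess over $227,500 is $5,010; credit = $7,675 − $5,010 = $2,665.
Dependent Care Credit: income exceeds $249,400 by $28,200, which is 29 full-or-partial $1,000 increments; reduction = 29 × $25 = $725, leaving $1,000.
Total: $2,665 + $1,000 = $3,665.

$3,665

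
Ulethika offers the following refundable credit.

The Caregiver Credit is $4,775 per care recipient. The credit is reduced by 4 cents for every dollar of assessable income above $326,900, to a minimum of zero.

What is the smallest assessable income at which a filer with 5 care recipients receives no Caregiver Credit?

$923,775

Full credit = 5 × $4,775 = $23,875.
The credit falls by 4% of each dollar above $326,900, so it reaches zero when the excess is $23,875 / 4% = $596,875: income = $326,900 + $596,875 = $923,775.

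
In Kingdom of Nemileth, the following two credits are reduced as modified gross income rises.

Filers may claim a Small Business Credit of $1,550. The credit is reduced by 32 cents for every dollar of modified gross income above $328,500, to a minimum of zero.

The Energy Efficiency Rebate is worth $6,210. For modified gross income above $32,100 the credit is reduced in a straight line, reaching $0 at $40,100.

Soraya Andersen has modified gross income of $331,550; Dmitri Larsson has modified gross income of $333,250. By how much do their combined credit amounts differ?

Soraya ($331,550): Small Business Credit: 32% of the $3,050 excess over $328,500 is $976; credit = $1,550 − $976 = $574. Energy Efficiency Rebate: $331,550 is at or above $40,100, so the credit is $0. total $574 + $0 = $574
Dmitri ($333,250): Small Business Credit: 32% of the $4,750 excess over $328,500 is $1,520; credit = $1,550 − $1,520 = $30. Energy Efficiency Rebate: $333,250 is at or above $40,100, so the credit is $0. total $30 + $0 = $30
Difference: |$574 − $30| = $544.

$544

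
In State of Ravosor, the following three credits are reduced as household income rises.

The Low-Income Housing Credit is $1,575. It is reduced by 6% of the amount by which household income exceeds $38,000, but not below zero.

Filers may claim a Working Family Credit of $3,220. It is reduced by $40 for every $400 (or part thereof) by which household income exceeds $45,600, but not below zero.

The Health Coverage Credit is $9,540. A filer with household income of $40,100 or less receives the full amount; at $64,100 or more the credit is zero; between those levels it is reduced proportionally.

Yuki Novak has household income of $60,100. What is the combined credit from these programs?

$3,579

Low-Income Housing Credit: 6% of the $22,100 excess over $38,000 is $1,326; credit = $1,575 − $1,326 = $249.
Working Family Credit: income exceeds $45,600 by $14,500, which is 37 full-or-partial $400 increments; reduction = 37 × $40 = $1,480, leaving $1,740.
Health Coverage Credit: $60,100 is $20,000 into a $24,000 phase-out range, leaving 4,000/24,000 of the credit: $9,540 × 4,000/24,000 = $1,590.
Total: $249 + $1,740 + $1,590 = $3,579.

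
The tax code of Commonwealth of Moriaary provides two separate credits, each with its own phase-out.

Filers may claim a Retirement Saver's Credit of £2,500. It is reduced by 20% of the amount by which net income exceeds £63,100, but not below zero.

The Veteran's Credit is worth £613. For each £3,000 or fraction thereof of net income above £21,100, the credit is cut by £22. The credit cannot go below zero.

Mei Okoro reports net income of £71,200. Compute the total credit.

Retirement Saver's Credit: 20% of the £8,100 excess over £63,100 is £1,620; credit = £2,500 − £1,620 = £880.
Veteran's Credit: income exceeds £21,100 by £50,100, which is 17 full-or-partial £3,000 increments; reduction = 17 × £22 = £374, leaving £239.
Total: £880 + £239 = £1,119.

£1,119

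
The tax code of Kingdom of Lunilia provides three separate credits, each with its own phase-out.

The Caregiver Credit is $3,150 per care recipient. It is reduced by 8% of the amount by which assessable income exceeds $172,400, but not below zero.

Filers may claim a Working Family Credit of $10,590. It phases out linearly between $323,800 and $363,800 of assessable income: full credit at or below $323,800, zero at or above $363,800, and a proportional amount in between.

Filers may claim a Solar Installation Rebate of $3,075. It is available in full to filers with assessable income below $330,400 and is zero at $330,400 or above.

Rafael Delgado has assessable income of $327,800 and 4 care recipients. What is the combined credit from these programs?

$12,774

Caregiver Credit: base = 4 × $3,150 = $12,600. 8% of the $155,400 excess over $172,400 is $12,432; credit = $12,600 − $12,432 = $168.
Working Family Credit: $327,800 is $4,000 into a $40,000 phase-out range, leaving 36,000/40,000 of the credit: $10,590 × 36,000/40,000 = $9,531.
Solar Installation Rebate: $327,800 is below the $330,400 cutoff, so the full $3,075 applies.
Total: $168 + $9,531 + $3,075 = $12,774.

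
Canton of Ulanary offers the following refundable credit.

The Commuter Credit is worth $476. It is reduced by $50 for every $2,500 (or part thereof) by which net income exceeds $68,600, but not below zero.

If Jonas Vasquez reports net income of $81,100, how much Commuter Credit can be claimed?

$226

Commuter Credit: income exceeds $68,600 by $12,500, which is 5 full-or-partial $2,500 increments; reduction = 5 × $50 = $250, leaving $226.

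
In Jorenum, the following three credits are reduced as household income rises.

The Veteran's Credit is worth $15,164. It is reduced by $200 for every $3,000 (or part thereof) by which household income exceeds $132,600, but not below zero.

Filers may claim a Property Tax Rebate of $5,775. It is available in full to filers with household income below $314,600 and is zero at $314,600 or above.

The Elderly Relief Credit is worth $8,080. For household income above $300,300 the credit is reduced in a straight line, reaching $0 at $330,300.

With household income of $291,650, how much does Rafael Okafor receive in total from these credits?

$18,219

Veteran's Credit: income exceeds $132,600 by $159,050, which is 54 full-or-partial $3,000 increments; reduction = 54 × $200 = $10,800, leaving $4,364.
Property Tax Rebate: $291,650 is below the $314,600 cutoff, so the full $5,775 applies.
Elderly Relief Credit: $291,650 is at or below the $300,300 threshold, so the full $8,080 applies.
Total: $4,364 + $5,775 + $8,080 = $18,219.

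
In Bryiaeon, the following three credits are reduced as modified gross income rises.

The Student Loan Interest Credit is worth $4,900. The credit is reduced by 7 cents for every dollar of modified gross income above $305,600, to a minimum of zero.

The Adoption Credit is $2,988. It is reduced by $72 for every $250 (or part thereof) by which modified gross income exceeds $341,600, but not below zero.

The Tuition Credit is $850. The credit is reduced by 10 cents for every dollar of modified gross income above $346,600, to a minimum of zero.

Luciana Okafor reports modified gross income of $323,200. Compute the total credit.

Student Loan Interest Credit: 7% of the $17,600 excess over $305,600 is $1,232; credit = $4,900 − $1,232 = $3,668.
Adoption Credit: $323,200 is at or below the $341,600 threshold, so the full $2,988 applies.
Tuition Credit: $323,200 is at or below the $346,600 threshold, so the full $850 applies.
Total: $3,668 + $2,988 + $850 = $7,506.

$7,506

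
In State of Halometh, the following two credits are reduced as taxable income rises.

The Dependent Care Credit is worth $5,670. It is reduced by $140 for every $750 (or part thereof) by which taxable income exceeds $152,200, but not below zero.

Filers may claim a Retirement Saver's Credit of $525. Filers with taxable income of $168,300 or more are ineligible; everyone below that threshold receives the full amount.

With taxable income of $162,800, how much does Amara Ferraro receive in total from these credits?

Dependent Care Credit: income exceeds $152,200 by $10,600, which is 15 full-or-partial $750 increments; reduction = 15 × $140 = $2,100, leaving $3,570.
Retirement Saver's Credit: $162,800 is below the $168,300 cutoff, so the full $525 applies.
Total: $3,570 + $525 = $4,095.

$4,095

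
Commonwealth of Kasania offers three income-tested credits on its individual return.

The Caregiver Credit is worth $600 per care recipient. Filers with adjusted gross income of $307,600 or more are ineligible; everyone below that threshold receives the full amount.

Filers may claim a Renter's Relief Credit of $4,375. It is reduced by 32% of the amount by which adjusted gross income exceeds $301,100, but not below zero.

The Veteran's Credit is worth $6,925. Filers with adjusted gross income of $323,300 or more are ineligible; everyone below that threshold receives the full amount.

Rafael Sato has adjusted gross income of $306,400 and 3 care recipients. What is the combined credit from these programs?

$11,404

Caregiver Credit: base = 3 × $600 = $1,800. $306,400 is below the $307,600 cutoff, so the full $1,800 applies.
Renter's Relief Credit: 32% of the $5,300 excess over $301,100 is $1,696; credit = $4,375 − $1,696 = $2,679.
Veteran's Credit: $306,400 is below the $323,300 cutoff, so the full $6,925 applies.
Total: $1,800 + $2,679 + $6,925 = $11,404.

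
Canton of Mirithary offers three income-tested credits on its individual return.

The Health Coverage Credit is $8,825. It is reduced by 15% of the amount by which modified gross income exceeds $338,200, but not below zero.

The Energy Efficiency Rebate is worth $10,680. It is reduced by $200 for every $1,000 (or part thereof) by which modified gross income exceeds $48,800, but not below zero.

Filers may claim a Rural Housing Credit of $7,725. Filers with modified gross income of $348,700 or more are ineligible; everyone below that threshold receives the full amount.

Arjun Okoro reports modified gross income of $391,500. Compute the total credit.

Health Coverage Credit: 15% of the $53,300 excess over $338,200 is $7,995; credit = $8,825 − $7,995 = $830.
Energy Efficiency Rebate: income exceeds $48,800 by $342,700 → 343 increments × $200 = $68,600 ≥ base, so the credit is $0.
Rural Housing Credit: $391,500 meets or exceeds the $348,700 cutoff, so the credit is $0.
Total: $830 + $0 + $0 = $830.

$830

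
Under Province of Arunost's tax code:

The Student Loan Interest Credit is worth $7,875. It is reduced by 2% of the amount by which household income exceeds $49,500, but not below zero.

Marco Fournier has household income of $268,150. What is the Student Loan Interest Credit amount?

$3,502

Student Loan Interest Credit: 2% of the $218,650 excess over $49,500 is $4,373; credit = $7,875 − $4,373 = $3,502.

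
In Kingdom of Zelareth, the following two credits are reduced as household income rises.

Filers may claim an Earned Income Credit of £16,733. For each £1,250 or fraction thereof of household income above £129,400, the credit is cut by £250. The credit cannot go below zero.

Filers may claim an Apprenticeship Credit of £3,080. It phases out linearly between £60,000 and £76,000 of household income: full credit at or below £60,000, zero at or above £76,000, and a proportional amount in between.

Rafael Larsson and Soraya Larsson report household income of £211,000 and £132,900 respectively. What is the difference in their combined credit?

Rafael (£211,000): Earned Income Credit: income exceeds £129,400 by £81,600, which is 66 full-or-partial £1,250 increments; reduction = 66 × £250 = £16,500, leaving £233. Apprenticeship Credit: £211,000 is at or above £76,000, so the credit is £0. total £233 + £0 = £233
Soraya (£132,900): Earned Income Credit: income exceeds £129,400 by £3,500, which is 3 full-or-partial £1,250 increments; reduction = 3 × £250 = £750, leaving £15,983. Apprenticeship Credit: £132,900 is at or above £76,000, so the credit is £0. total £15,983 + £0 = £15,983
Difference: |£233 − £15,983| = £15,750.

£15,750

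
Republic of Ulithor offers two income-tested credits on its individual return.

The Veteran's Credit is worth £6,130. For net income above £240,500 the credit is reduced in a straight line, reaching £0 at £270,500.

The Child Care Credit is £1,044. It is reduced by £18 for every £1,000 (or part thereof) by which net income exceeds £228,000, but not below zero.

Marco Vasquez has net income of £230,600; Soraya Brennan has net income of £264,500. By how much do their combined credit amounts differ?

Marco (£230,600): Veteran's Credit: £230,600 is at or below the £240,500 threshold, so the full £6,130 applies. Child Care Credit: income exceeds £228,000 by £2,600, which is 3 full-or-partial £1,000 increments; reduction = 3 × £18 = £54, leaving £990. total £6,130 + £990 = £7,120
Soraya (£264,500): Veteran's Credit: £264,500 is £24,000 into a £30,000 phase-out range, leaving 6,000/30,000 of the credit: £6,130 × 6,000/30,000 = £1,226. Child Care Credit: income exceeds £228,000 by £36,500, which is 37 full-or-partial £1,000 increments; reduction = 37 × £18 = £666, leaving £378. total £1,226 + £378 = £1,604
Difference: |£7,120 − £1,604| = £5,516.

£5,516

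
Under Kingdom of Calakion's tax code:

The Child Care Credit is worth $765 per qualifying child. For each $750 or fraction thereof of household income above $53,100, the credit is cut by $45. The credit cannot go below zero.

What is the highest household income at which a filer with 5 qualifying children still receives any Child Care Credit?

$116,100

Full credit = 5 × $765 = $3,825.
After 84 increments the reduction is 84 × $45 = $3,780, leaving $45; one more increment wipes it out. Increment 84 ends at excess 84 × $750 = $63,000, so the highest qualifying income is $53,100 + $63,000 = $116,100.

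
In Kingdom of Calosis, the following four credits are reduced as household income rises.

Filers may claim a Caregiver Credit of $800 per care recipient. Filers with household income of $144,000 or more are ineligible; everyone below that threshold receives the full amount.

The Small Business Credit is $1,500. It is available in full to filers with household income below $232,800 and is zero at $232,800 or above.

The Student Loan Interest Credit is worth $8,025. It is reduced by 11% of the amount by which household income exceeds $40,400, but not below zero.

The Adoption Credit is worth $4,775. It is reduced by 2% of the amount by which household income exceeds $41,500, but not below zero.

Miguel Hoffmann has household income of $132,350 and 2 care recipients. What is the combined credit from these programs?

$6,058

Caregiver Credit: base = 2 × $800 = $1,600. $132,350 is below the $144,000 cutoff, so the full $1,600 applies.
Small Business Credit: $132,350 is below the $232,800 cutoff, so the full $1,500 applies.
Student Loan Interest Credit: 11% of the $91,950 excess over $40,400 is $10,114.50 ≥ base, so the credit is $0.
Adoption Credit: 2% of the $90,850 excess over $41,500 is $1,817; credit = $4,775 − $1,817 = $2,958.
Total: $1,600 + $1,500 + $0 + $2,958 = $6,058.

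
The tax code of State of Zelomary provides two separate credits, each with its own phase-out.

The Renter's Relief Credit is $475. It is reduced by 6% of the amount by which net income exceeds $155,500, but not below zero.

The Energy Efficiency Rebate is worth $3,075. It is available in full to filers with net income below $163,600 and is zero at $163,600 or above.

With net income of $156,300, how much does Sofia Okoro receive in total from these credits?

Renter's Relief Credit: 6% of the $800 excess over $155,500 is $48; credit = $475 − $48 = $427.
Energy Efficiency Rebate: $156,300 is below the $163,600 cutoff, so the full $3,075 applies.
Total: $427 + $3,075 = $3,502.

$3,502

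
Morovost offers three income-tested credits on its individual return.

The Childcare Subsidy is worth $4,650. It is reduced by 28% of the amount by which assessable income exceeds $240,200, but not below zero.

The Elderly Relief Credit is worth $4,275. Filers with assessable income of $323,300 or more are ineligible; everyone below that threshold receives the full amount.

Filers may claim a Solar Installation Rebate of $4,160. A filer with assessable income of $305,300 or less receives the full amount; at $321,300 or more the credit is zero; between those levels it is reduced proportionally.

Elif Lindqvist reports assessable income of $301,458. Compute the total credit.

Childcare Subsidy: 28% of the $61,258 excess over $240,200 is $17,152.24 ≥ base, so the credit is $0.
Elderly Relief Credit: $301,458 is below the $323,300 cutoff, so the full $4,275 applies.
Solar Installation Rebate: $301,458 is at or below the $305,300 threshold, so the full $4,160 applies.
Total: $0 + $4,275 + $4,160 = $8,435.

$8,435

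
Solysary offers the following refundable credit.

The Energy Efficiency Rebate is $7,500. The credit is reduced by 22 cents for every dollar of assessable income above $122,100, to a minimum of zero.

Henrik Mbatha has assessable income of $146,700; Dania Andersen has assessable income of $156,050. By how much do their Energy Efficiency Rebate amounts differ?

Henrik ($146,700): Energy Efficiency Rebate: 22% of the $24,600 excess over $122,100 is $5,412; credit = $7,500 − $5,412 = $2,088.
Dania ($156,050): Energy Efficiency Rebate: 22% of the $33,950 excess over $122,100 is $7,469; credit = $7,500 − $7,469 = $31.
Difference: |$2,088 − $31| = $2,057.

$2,057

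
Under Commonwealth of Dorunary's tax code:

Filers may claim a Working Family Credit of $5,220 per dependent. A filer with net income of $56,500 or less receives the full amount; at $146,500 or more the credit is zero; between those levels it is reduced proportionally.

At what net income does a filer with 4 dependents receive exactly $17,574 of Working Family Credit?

Full credit = 4 × $5,220 = $20,880.
$17,574 is 17,574/20,880 of the full $20,880, so 3,306/20,880 of the $90,000 range has been used: income = $56,500 + $90,000 × 3,306/20,880 = $70,750.

$70,750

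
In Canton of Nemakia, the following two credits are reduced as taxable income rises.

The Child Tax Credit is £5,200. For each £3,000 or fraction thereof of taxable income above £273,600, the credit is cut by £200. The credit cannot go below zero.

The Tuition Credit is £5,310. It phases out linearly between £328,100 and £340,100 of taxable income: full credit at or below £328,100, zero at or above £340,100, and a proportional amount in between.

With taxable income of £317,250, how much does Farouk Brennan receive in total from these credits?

Child Tax Credit: income exceeds £273,600 by £43,650, which is 15 full-or-partial £3,000 increments; reduction = 15 × £200 = £3,000, leaving £2,200.
Tuition Credit: £317,250 is at or below the £328,100 threshold, so the full £5,310 applies.
Total: £2,200 + £5,310 = £7,510.

£7,510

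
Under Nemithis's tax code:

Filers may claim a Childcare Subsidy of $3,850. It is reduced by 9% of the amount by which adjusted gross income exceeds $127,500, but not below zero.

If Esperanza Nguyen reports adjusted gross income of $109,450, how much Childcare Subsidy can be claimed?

Childcare Subsidy: $109,450 is at or below the $127,500 threshold, so the full $3,850 applies.

$3,850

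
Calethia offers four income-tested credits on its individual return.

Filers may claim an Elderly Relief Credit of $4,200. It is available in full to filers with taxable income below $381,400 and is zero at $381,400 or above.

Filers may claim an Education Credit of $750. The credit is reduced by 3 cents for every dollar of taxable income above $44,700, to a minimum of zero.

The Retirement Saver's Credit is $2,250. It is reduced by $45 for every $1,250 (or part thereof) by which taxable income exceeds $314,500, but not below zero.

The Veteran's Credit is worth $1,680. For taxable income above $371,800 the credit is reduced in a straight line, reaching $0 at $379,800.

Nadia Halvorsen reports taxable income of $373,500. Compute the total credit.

Elderly Relief Credit: $373,500 is below the $381,400 cutoff, so the full $4,200 applies.
Education Credit: 3% of the $328,800 excess over $44,700 is $9,864 ≥ base, so the credit is $0.
Retirement Saver's Credit: income exceeds $314,500 by $59,000, which is 48 full-or-partial $1,250 increments; reduction = 48 × $45 = $2,160, leaving $90.
Veteran's Credit: $373,500 is $1,700 into a $8,000 phase-out range, leaving 6,300/8,000 of the credit: $1,680 × 6,300/8,000 = $1,323.
Total: $4,200 + $0 + $90 + $1,323 = $5,613.

$5,613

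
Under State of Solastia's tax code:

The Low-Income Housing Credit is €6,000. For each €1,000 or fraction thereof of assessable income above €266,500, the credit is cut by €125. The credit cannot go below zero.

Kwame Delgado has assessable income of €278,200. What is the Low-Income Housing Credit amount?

Low-Income Housing Credit: income exceeds €266,500 by €11,700, which is 12 full-or-partial €1,000 increments; reduction = 12 × €125 = €1,500, leaving €4,500.

€4,500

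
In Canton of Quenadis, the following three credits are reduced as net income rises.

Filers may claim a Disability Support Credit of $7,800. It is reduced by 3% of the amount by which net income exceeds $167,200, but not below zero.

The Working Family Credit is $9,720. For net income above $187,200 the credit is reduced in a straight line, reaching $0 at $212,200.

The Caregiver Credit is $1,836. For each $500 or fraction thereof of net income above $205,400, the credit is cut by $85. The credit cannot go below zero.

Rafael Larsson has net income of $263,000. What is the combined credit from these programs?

Disability Support Credit: 3% of the $95,800 excess over $167,200 is $2,874; credit = $7,800 − $2,874 = $4,926.
Working Family Credit: $263,000 is at or above $212,200, so the credit is $0.
Caregiver Credit: income exceeds $205,400 by $57,600 → 116 increments × $85 = $9,860 ≥ base, so the credit is $0.
Total: $4,926 + $0 + $0 = $4,926.

$4,926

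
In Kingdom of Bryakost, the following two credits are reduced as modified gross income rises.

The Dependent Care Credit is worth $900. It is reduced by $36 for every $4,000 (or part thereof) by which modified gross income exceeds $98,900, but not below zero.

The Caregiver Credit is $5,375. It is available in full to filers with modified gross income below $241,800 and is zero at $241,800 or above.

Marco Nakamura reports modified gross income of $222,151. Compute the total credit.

Dependent Care Credit: income exceeds $98,900 by $123,251 → 31 increments × $36 = $1,116 ≥ base, so the credit is $0.
Caregiver Credit: $222,151 is below the $241,800 cutoff, so the full $5,375 applies.
Total: $0 + $5,375 = $5,375.

$5,375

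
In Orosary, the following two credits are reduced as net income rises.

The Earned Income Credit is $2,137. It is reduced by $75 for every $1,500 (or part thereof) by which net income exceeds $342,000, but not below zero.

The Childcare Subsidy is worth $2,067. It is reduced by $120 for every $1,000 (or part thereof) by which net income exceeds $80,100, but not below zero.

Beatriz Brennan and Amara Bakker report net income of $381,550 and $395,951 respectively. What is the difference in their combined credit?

Beatriz ($381,550): Earned Income Credit: income exceeds $342,000 by $39,550, which is 27 full-or-partial $1,500 increments; reduction = 27 × $75 = $2,025, leaving $112. Childcare Subsidy: income exceeds $80,100 by $301,450 → 302 increments × $120 = $36,240 ≥ base, so the credit is $0. total $112 + $0 = $112
Amara ($395,951): Earned Income Credit: income exceeds $342,000 by $53,951 → 36 increments × $75 = $2,700 ≥ base, so the credit is $0. Childcare Subsidy: income exceeds $80,100 by $315,851 → 316 increments × $120 = $37,920 ≥ base, so the credit is $0. total $0 + $0 = $0
Difference: |$112 − $0| = $112.

$112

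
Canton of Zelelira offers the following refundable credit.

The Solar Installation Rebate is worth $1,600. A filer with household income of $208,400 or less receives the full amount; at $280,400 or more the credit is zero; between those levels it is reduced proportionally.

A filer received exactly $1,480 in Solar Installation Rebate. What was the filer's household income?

$1,480 is 1,480/1,600 of the full $1,600, so 120/1,600 of the $72,000 range has been used: income = $208,400 + $72,000 × 120/1,600 = $213,800.

$213,800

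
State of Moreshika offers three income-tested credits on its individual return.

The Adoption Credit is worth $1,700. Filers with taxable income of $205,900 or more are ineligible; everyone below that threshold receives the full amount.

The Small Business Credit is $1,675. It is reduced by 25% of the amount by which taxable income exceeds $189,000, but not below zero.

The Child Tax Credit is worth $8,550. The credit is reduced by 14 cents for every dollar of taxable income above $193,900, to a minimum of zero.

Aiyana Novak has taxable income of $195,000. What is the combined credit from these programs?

Adoption Credit: $195,000 is below the $205,900 cutoff, so the full $1,700 applies.
Small Business Credit: 25% of the $6,000 excess over $189,000 is $1,500; credit = $1,675 − $1,500 = $175.
Child Tax Credit: 14% of the $1,100 excess over $193,900 is $154; credit = $8,550 − $154 = $8,396.
Total: $1,700 + $175 + $8,396 = $10,271.

$10,271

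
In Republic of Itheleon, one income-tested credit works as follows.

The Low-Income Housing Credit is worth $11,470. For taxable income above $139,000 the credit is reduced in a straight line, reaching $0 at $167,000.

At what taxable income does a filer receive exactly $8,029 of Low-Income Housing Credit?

$147,400

$8,029 is 8,029/11,470 of the full $11,470, so 3,441/11,470 of the $28,000 range has been used: income = $139,000 + $28,000 × 3,441/11,470 = $147,400.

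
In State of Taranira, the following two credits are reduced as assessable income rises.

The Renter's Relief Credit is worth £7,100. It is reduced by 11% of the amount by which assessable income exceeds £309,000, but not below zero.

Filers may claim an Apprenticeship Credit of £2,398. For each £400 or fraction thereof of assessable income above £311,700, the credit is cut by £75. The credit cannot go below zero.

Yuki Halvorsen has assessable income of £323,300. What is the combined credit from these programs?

£5,750

Renter's Relief Credit: 11% of the £14,300 excess over £309,000 is £1,573; credit = £7,100 − £1,573 = £5,527.
Apprenticeship Credit: income exceeds £311,700 by £11,600, which is 29 full-or-partial £400 increments; reduction = 29 × £75 = £2,175, leaving £223.
Total: £5,527 + £223 = £5,750.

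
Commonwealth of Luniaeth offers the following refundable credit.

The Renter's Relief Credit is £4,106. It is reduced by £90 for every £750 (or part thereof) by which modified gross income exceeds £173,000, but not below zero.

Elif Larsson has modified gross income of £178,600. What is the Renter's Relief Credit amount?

£3,386

Renter's Relief Credit: income exceeds £173,000 by £5,600, which is 8 full-or-partial £750 increments; reduction = 8 × £90 = £720, leaving £3,386.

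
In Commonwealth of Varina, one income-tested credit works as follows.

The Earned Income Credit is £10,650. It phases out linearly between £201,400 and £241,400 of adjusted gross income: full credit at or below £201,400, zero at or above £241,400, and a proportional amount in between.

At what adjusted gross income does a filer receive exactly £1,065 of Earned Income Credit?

£1,065 is 1,065/10,650 of the full £10,650, so 9,585/10,650 of the £40,000 range has been used: income = £201,400 + £40,000 × 9,585/10,650 = £237,400.

£237,400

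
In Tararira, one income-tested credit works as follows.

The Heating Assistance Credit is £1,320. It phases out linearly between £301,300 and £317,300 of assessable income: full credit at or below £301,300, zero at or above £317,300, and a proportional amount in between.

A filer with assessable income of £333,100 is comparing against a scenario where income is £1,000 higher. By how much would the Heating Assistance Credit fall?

£0

At £333,100 — £333,100 is at or above £317,300, so the credit is £0.
At £334,100 — £334,100 is at or above £317,300, so the credit is £0.
Lost: £0 − £0 = £0.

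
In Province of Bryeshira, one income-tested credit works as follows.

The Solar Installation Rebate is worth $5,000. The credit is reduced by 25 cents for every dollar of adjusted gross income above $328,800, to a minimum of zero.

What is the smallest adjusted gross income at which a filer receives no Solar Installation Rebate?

$348,800

The credit falls by 25% of each dollar above $328,800, so it reaches zero when the excess is $5,000 / 25% = $20,000: income = $328,800 + $20,000 = $348,800.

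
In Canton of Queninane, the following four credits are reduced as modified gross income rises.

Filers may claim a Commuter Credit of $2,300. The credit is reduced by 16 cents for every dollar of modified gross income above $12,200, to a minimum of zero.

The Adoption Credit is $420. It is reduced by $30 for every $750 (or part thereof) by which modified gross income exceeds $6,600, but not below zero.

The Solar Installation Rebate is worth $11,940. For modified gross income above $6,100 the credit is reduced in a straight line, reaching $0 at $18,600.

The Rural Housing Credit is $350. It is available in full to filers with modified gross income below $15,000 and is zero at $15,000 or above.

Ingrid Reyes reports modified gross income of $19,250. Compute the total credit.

$1,172

Commuter Credit: 16% of the $7,050 excess over $12,200 is $1,128; credit = $2,300 − $1,128 = $1,172.
Adoption Credit: income exceeds $6,600 by $12,650 → 17 increments × $30 = $510 ≥ base, so the credit is $0.
Solar Installation Rebate: $19,250 is at or above $18,600, so the credit is $0.
Rural Housing Credit: $19,250 meets or exceeds the $15,000 cutoff, so the credit is $0.
Total: $1,172 + $0 + $0 + $0 = $1,172.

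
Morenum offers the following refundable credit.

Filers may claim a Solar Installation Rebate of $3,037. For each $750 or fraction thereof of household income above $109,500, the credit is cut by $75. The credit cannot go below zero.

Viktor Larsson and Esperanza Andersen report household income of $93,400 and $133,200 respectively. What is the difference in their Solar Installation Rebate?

Viktor ($93,400): Solar Installation Rebate: $93,400 is at or below the $109,500 threshold, so the full $3,037 applies.
Esperanza ($133,200): Solar Installation Rebate: income exceeds $109,500 by $23,700, which is 32 full-or-partial $750 increments; reduction = 32 × $75 = $2,400, leaving $637.
Difference: |$3,037 − $637| = $2,400.

$2,400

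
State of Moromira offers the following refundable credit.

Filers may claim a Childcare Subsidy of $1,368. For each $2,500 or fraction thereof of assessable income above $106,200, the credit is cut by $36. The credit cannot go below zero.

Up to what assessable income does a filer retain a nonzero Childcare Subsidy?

After 37 increments the reduction is 37 × $36 = $1,332, leaving $36; one more increment wipes it out. Increment 37 ends at excess 37 × $2,500 = $92,500, so the highest qualifying income is $106,200 + $92,500 = $198,700.

$198,700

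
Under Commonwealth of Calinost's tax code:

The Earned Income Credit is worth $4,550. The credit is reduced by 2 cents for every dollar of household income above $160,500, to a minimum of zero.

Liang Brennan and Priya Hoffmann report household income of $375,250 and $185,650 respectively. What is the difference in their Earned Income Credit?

Liang ($375,250): Earned Income Credit: 2% of the $214,750 excess over $160,500 is $4,295; credit = $4,550 − $4,295 = $255.
Priya ($185,650): Earned Income Credit: 2% of the $25,150 excess over $160,500 is $503; credit = $4,550 − $503 = $4,047.
Difference: |$255 − $4,047| = $3,792.

$3,792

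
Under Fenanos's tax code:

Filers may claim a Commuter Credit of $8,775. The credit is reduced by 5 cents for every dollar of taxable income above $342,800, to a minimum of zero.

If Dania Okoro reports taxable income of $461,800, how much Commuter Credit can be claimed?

$2,825

Commuter Credit: 5% of the $119,000 excess over $342,800 is $5,950; credit = $8,775 − $5,950 = $2,825.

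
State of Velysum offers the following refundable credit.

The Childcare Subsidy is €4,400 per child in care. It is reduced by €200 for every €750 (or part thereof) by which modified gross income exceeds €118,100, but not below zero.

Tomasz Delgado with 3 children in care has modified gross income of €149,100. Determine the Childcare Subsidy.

Childcare Subsidy: base = 3 × €4,400 = €13,200. income exceeds €118,100 by €31,000, which is 42 full-or-partial €750 increments; reduction = 42 × €200 = €8,400, leaving €4,800.

€4,800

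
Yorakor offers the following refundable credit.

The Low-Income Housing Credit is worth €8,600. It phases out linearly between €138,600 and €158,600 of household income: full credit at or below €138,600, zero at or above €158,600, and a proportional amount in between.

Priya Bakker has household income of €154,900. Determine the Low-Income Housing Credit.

€1,591

Low-Income Housing Credit: €154,900 is €16,300 into a €20,000 phase-out range, leaving 3,700/20,000 of the credit: €8,600 × 3,700/20,000 = €1,591.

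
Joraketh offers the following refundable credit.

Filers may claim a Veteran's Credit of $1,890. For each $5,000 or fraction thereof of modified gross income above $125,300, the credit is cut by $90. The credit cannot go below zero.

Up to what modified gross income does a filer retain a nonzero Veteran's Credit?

$225,300

After 20 increments the reduction is 20 × $90 = $1,800, leaving $90; one more increment wipes it out. Increment 20 ends at excess 20 × $5,000 = $100,000, so the highest qualifying income is $125,300 + $100,000 = $225,300.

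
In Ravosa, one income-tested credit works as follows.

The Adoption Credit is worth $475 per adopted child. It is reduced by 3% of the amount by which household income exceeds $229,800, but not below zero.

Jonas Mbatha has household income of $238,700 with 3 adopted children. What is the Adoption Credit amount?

$1,158

Adoption Credit: base = 3 × $475 = $1,425. 3% of the $8,900 excess over $229,800 is $267; credit = $1,425 − $267 = $1,158.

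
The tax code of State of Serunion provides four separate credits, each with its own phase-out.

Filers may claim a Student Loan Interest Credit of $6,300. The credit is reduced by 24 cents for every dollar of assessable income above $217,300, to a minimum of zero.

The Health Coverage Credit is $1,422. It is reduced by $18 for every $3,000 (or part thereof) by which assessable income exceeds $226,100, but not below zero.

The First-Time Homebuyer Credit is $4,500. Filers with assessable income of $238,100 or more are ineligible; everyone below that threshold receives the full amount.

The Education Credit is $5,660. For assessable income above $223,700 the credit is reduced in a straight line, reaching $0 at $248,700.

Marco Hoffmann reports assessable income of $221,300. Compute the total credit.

$16,922

Student Loan Interest Credit: 24% of the $4,000 excess over $217,300 is $960; credit = $6,300 − $960 = $5,340.
Health Coverage Credit: $221,300 is at or below the $226,100 threshold, so the full $1,422 applies.
First-Time Homebuyer Credit: $221,300 is below the $238,100 cutoff, so the full $4,500 applies.
Education Credit: $221,300 is at or below the $223,700 threshold, so the full $5,660 applies.
Total: $5,340 + $1,422 + $4,500 + $5,660 = $16,922.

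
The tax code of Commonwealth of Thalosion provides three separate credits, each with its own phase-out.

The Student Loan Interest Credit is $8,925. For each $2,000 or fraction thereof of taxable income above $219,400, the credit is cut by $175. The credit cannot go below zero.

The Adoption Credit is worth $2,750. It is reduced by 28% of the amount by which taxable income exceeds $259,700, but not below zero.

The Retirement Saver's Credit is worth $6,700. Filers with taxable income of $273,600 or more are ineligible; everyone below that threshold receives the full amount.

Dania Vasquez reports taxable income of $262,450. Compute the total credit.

$13,755

Student Loan Interest Credit: income exceeds $219,400 by $43,050, which is 22 full-or-partial $2,000 increments; reduction = 22 × $175 = $3,850, leaving $5,075.
Adoption Credit: 28% of the $2,750 excess over $259,700 is $770; credit = $2,750 − $770 = $1,980.
Retirement Saver's Credit: $262,450 is below the $273,600 cutoff, so the full $6,700 applies.
Total: $5,075 + $1,980 + $6,700 = $13,755.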